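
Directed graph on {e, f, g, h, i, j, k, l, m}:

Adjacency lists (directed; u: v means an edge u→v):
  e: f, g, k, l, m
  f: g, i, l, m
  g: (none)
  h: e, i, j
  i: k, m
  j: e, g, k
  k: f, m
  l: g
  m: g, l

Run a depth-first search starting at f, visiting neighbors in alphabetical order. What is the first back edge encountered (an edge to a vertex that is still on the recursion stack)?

k->f

DFS from f (visiting neighbors in alphabetical order); mark gray on enter, black on exit:
f gray
  g gray
  g black
  i gray
    k gray
      k→f: f is gray → back edge
First back edge: k → f.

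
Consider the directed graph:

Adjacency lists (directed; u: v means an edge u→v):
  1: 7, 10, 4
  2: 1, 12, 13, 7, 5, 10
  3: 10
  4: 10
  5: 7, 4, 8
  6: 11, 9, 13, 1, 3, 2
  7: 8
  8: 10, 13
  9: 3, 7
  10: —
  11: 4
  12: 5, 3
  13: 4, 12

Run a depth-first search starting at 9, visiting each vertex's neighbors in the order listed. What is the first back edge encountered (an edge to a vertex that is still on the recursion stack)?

DFS from 9 (visiting each vertex's neighbors in the order listed); mark gray on enter, black on exit:
9 gray
  3 gray
    10 gray
    10 black
  3 black
  7 gray
    8 gray
      8→10: 10 black — skip
      13 gray
        4 gray
          4→10: 10 black — skip
        4 black
        12 gray
          5 gray
            5→7: 7 is gray → back edge
First back edge: 5 → 7.

5→7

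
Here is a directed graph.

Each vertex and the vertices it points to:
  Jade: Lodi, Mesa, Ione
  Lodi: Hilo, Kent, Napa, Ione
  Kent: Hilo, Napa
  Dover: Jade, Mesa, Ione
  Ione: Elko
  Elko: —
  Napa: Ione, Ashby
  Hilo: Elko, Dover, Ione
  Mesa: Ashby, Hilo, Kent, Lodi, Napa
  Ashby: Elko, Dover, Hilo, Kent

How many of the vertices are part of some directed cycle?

A vertex is on a directed cycle iff it belongs to a strongly connected component of size ≥ 2 (or has a self-loop).
The vertices on cycles are {Hilo, Jade, Kent, Lodi, Mesa, Napa, Ashby, Dover} — 8 in total.

8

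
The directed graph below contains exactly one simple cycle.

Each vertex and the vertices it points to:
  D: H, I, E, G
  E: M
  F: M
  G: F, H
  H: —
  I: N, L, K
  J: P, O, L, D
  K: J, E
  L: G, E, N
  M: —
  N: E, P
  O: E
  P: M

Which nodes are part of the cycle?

D, I, J, K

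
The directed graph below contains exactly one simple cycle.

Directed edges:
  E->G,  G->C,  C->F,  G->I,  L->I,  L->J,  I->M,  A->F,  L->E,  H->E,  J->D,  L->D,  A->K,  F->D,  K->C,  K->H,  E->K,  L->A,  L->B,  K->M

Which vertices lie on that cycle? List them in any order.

DFS with gray/black marking from E:
E gray
  G gray
    C gray
      F gray
        D gray
        D black
      F black
    C black
    I gray
      M gray
      M black
    I black
  G black
  K gray
    K→C: C black — skip
    H gray
      H→E: E is gray → back edge
Back edge closes the cycle E → K → H → E; its vertices are {E, H, K}.

E, H, K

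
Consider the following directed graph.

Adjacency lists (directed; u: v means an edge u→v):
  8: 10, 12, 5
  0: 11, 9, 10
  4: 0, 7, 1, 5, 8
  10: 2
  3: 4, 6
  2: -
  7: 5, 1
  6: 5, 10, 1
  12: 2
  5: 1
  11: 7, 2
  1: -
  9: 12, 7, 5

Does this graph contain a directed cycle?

No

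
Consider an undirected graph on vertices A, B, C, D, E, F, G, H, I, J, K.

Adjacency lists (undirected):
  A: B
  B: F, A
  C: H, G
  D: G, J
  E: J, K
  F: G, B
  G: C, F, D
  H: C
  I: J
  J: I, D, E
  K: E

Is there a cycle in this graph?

DFS, tracking each vertex's parent; an edge to a visited non-parent vertex closes a cycle.
Start from F:
visit F (parent –)
  visit G (parent F)
    visit C (parent G)
      visit H (parent C)
        H–C: parent, skip
      C–G: parent, skip
    G–F: parent, skip
    visit D (parent G)
      D–G: parent, skip
      visit J (parent D)
        visit I (parent J)
          I–J: parent, skip
        J–D: parent, skip
        visit E (parent J)
          E–J: parent, skip
          visit K (parent E)
            K–E: parent, skip
  visit B (parent F)
    B–F: parent, skip
    visit A (parent B)
      A–B: parent, skip
No non-parent visited neighbor found — the graph is a forest.

No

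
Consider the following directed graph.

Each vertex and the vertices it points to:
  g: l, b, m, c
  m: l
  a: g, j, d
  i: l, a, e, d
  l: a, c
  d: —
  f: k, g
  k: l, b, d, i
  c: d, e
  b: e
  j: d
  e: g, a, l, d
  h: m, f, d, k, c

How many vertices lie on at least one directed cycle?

7

A vertex is on a directed cycle iff it belongs to a strongly connected component of size ≥ 2 (or has a self-loop).
The vertices on cycles are {a, b, c, e, g, l, m} — 7 in total.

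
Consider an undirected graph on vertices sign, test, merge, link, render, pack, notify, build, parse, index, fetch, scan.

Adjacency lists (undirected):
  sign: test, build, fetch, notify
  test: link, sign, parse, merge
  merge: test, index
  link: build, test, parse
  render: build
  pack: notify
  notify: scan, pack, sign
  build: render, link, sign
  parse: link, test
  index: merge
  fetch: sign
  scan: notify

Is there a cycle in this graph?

DFS, tracking each vertex's parent; an edge to a visited non-parent vertex closes a cycle.
Start from merge:
visit merge (parent –)
  visit test (parent merge)
    visit link (parent test)
      visit build (parent link)
        visit render (parent build)
          render–build: parent, skip
        build–link: parent, skip
        visit sign (parent build)
          sign–test: test visited and ≠ parent → cycle
Cycle: test – link – build – sign – test.

Yes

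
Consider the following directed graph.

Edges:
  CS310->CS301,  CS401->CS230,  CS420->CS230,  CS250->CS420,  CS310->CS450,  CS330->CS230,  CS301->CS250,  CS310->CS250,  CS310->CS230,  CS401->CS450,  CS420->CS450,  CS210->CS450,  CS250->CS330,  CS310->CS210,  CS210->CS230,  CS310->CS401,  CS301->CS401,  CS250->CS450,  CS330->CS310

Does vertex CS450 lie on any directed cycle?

No

CS450 lies on a cycle iff there is a path from CS450 back to itself.
Exploring from CS450, it never reaches itself; equivalently, its strongly connected component is a singleton.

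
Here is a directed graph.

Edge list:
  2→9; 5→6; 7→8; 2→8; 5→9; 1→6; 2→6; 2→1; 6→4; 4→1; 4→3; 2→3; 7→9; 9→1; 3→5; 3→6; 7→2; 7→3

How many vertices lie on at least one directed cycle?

A vertex is on a directed cycle iff it belongs to a strongly connected component of size ≥ 2 (or has a self-loop).
The vertices on cycles are {1, 3, 4, 5, 6, 9} — 6 in total.

6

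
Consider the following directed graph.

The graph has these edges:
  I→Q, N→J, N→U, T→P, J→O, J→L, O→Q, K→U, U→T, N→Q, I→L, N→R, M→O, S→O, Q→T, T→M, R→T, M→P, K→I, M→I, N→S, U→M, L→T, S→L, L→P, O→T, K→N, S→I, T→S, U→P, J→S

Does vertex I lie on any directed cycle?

I is on a cycle iff I can reach itself via ≥1 edge.
I → Q → T → S → I — yes.

Yes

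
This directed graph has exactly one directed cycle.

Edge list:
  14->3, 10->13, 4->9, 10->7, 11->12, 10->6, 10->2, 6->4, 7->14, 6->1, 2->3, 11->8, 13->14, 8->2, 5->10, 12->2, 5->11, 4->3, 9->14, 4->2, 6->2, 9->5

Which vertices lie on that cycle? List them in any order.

DFS with gray/black marking from 9:
9 gray
  14 gray
    3 gray
    3 black
  14 black
  5 gray
    10 gray
      13 gray
        13→14: 14 black — skip
      13 black
      6 gray
        2 gray
          2→3: 3 black — skip
        2 black
        1 gray
        1 black
        4 gray
          4→2: 2 black — skip
          4→3: 3 black — skip
          4→9: 9 is gray → back edge
Back edge closes the cycle 9 → 5 → 10 → 6 → 4 → 9; its vertices are {4, 5, 6, 9, 10}.

4, 5, 6, 9, 10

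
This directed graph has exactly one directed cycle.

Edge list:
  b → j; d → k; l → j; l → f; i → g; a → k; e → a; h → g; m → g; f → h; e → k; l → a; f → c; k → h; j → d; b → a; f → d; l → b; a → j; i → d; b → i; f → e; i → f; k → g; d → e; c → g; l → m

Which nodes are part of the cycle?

a, d, e, j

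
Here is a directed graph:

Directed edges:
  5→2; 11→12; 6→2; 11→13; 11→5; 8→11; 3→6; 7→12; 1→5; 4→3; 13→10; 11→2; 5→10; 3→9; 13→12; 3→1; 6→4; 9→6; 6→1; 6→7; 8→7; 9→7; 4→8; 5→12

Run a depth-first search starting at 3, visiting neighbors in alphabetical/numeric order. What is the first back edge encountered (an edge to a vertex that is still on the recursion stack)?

DFS from 3 (visiting neighbors in alphabetical/numeric order); mark gray on enter, black on exit:
3 gray
  1 gray
    5 gray
      2 gray
      2 black
      10 gray
      10 black
      12 gray
      12 black
    5 black
  1 black
  6 gray
    6→1: 1 black — skip
    6→2: 2 black — skip
    4 gray
      4→3: 3 is gray → back edge
First back edge: 4 → 3.

4→3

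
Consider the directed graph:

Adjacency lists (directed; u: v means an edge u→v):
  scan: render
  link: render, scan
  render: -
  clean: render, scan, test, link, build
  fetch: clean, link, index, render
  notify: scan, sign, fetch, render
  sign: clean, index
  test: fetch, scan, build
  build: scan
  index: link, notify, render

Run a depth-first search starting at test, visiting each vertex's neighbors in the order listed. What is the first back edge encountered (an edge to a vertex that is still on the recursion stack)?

clean->test

DFS from test (visiting each vertex's neighbors in the order listed); mark gray on enter, black on exit:
test gray
  fetch gray
    clean gray
      render gray
      render black
      scan gray
        scan→render: render black — skip
      scan black
      clean→test: test is gray → back edge
First back edge: clean → test.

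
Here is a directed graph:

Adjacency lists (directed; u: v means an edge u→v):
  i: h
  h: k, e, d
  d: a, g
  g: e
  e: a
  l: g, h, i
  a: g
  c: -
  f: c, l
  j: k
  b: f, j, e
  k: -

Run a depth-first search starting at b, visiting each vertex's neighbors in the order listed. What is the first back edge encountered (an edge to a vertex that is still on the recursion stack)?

DFS from b (visiting each vertex's neighbors in the order listed); mark gray on enter, black on exit:
b gray
  f gray
    c gray
    c black
    l gray
      g gray
        e gray
          a gray
            a→g: g is gray → back edge
First back edge: a → g.

a→g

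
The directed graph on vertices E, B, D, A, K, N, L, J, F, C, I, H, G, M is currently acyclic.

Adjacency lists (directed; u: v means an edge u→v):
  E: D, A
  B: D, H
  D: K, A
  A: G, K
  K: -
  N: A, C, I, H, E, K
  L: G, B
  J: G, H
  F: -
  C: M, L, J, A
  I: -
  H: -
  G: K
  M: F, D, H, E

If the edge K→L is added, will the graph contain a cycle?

Yes

Adding K→L creates a cycle iff L can already reach K.
Path from L: L → G → K.
So L → … → K → L is a cycle.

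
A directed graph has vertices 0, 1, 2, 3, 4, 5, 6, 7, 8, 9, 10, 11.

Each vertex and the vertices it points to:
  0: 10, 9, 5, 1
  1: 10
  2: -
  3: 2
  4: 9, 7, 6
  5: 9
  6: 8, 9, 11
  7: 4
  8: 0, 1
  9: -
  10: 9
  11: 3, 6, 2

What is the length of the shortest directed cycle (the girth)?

2

For each vertex v, BFS finds the shortest path from v back to v.
The shortest such closed walk is 7 → 4 → 7, length 2.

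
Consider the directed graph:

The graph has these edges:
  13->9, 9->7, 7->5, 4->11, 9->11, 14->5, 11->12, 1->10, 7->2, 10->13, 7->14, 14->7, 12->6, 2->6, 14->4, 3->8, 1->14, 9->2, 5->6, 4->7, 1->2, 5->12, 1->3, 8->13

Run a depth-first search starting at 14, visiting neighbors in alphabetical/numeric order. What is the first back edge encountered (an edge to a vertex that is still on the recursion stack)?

7->14

DFS from 14 (visiting neighbors in alphabetical/numeric order); mark gray on enter, black on exit:
14 gray
  4 gray
    7 gray
      2 gray
        6 gray
        6 black
      2 black
      5 gray
        5→6: 6 black — skip
        12 gray
          12→6: 6 black — skip
        12 black
      5 black
      7→14: 14 is gray → back edge
First back edge: 7 → 14.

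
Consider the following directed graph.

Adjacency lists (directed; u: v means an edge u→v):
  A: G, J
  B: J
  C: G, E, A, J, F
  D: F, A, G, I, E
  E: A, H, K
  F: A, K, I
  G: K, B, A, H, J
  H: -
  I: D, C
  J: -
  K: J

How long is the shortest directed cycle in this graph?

For each vertex v, BFS finds the shortest path from v back to v.
The shortest such closed walk is I → D → I, length 2.

2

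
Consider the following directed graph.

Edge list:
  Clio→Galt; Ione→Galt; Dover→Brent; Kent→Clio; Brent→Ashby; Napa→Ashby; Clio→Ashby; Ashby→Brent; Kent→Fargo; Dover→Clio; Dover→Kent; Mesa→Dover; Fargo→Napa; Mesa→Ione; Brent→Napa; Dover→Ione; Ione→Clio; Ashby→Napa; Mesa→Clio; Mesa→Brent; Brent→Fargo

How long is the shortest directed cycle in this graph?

2

For each vertex v, BFS finds the shortest path from v back to v.
The shortest such closed walk is Brent → Ashby → Brent, length 2.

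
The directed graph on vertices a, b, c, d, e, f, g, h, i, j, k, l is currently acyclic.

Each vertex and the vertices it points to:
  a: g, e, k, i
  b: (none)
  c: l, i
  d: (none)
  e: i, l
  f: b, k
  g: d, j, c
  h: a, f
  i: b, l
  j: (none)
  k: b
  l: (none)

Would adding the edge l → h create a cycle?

Adding l→h creates a cycle iff h can already reach l.
Path from h: h → a → e → l.
So h → … → l → h is a cycle.

Yes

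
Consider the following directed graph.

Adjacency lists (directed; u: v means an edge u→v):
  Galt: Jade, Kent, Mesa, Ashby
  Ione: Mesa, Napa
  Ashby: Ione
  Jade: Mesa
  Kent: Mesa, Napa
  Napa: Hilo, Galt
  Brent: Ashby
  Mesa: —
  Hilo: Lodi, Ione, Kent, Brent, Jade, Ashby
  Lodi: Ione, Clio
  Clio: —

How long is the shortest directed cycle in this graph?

For each vertex v, BFS finds the shortest path from v back to v.
The shortest such closed walk is Ione → Napa → Hilo → Ione, length 3.

3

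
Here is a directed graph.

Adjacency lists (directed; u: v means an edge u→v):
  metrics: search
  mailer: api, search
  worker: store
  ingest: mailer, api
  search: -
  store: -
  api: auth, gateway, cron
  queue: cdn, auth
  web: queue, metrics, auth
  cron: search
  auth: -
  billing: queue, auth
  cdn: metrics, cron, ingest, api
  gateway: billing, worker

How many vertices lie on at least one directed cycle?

7

A vertex is on a directed cycle iff it belongs to a strongly connected component of size ≥ 2 (or has a self-loop).
The vertices on cycles are {api, cdn, queue, ingest, mailer, billing, gateway} — 7 in total.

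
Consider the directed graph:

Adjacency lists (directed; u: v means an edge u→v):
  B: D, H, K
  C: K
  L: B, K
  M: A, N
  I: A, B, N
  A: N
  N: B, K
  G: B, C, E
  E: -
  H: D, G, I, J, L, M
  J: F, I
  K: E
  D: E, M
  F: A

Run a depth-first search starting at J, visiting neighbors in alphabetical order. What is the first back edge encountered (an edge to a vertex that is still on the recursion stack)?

M→A

DFS from J (visiting neighbors in alphabetical order); mark gray on enter, black on exit:
J gray
  F gray
    A gray
      N gray
        B gray
          D gray
            E gray
            E black
            M gray
              M→A: A is gray → back edge
First back edge: M → A.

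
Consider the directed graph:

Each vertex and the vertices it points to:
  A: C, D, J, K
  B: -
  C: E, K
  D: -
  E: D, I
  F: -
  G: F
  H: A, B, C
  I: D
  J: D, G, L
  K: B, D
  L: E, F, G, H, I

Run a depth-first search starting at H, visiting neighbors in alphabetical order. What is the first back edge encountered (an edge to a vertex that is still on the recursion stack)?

L->H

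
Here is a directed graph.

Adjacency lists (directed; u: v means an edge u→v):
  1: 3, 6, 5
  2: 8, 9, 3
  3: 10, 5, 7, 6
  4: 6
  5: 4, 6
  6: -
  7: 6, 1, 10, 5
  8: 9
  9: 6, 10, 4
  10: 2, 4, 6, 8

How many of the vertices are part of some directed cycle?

7

A vertex is on a directed cycle iff it belongs to a strongly connected component of size ≥ 2 (or has a self-loop).
The vertices on cycles are {1, 2, 3, 7, 8, 9, 10} — 7 in total.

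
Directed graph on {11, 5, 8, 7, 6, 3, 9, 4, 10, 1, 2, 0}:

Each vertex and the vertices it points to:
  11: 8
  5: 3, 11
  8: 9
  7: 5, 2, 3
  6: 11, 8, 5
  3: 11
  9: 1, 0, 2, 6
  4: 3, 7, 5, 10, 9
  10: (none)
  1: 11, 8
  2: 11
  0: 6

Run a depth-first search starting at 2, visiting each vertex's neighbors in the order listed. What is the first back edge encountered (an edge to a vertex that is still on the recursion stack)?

DFS from 2 (visiting each vertex's neighbors in the order listed); mark gray on enter, black on exit:
2 gray
  11 gray
    8 gray
      9 gray
        1 gray
          1→11: 11 is gray → back edge
First back edge: 1 → 11.

1→11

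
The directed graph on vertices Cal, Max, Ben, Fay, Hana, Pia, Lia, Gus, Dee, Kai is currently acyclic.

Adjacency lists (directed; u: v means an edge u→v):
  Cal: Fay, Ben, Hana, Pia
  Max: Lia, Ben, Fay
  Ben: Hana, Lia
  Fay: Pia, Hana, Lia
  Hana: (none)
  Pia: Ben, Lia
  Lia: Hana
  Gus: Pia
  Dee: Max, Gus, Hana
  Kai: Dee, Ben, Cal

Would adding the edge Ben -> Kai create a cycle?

Yes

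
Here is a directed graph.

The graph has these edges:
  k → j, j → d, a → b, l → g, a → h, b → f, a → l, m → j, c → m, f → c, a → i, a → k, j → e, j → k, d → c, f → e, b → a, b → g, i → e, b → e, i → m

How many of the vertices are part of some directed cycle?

A vertex is on a directed cycle iff it belongs to a strongly connected component of size ≥ 2 (or has a self-loop).
The vertices on cycles are {a, b, c, d, j, k, m} — 7 in total.

7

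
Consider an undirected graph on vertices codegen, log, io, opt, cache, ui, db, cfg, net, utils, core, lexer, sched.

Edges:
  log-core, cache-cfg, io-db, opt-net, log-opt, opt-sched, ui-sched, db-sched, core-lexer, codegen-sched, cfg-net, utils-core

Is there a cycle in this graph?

DFS, tracking each vertex's parent; an edge to a visited non-parent vertex closes a cycle.
Start from codegen:
visit codegen (parent –)
  visit sched (parent codegen)
    visit opt (parent sched)
      opt–sched: parent, skip
      visit net (parent opt)
        net–opt: parent, skip
        visit cfg (parent net)
          cfg–net: parent, skip
          visit cache (parent cfg)
            cache–cfg: parent, skip
      visit log (parent opt)
        log–opt: parent, skip
        visit core (parent log)
          core–log: parent, skip
          visit lexer (parent core)
            lexer–core: parent, skip
          visit utils (parent core)
            utils–core: parent, skip
    visit ui (parent sched)
      ui–sched: parent, skip
    sched–codegen: parent, skip
    visit db (parent sched)
      visit io (parent db)
        io–db: parent, skip
      db–sched: parent, skip
No non-parent visited neighbor found — the graph is a forest.

No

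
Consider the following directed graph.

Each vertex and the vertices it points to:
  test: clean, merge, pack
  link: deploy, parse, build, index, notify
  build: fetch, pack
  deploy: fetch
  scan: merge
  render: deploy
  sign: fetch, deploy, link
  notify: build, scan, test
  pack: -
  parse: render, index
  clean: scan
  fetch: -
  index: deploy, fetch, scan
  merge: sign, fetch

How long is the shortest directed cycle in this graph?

For each vertex v, BFS finds the shortest path from v back to v.
The shortest such closed walk is link → index → scan → merge → sign → link, length 5.

5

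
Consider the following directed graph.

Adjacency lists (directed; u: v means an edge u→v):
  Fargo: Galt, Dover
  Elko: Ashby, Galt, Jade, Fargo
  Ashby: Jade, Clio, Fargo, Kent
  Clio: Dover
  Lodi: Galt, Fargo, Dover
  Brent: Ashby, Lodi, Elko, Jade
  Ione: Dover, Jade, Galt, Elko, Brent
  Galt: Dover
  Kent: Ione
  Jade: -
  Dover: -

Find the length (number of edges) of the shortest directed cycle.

For each vertex v, BFS finds the shortest path from v back to v.
The shortest such closed walk is Brent → Ashby → Kent → Ione → Brent, length 4.

4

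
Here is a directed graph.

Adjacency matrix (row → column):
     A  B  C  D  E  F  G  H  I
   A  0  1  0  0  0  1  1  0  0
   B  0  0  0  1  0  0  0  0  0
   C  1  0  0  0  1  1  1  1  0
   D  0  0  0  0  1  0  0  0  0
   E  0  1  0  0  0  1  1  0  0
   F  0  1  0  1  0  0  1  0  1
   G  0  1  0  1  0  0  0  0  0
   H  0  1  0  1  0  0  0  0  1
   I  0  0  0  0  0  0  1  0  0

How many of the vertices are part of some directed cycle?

6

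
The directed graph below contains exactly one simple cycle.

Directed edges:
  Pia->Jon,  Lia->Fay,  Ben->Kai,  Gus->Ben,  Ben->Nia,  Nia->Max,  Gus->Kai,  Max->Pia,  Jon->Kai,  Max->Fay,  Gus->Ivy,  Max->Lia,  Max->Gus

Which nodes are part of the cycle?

Ben, Gus, Max, Nia

DFS with gray/black marking from Max:
Max gray
  Gus gray
    Kai gray
    Kai black
    Ben gray
      Nia gray
        Nia→Max: Max is gray → back edge
Back edge closes the cycle Max → Gus → Ben → Nia → Max; its vertices are {Ben, Gus, Max, Nia}.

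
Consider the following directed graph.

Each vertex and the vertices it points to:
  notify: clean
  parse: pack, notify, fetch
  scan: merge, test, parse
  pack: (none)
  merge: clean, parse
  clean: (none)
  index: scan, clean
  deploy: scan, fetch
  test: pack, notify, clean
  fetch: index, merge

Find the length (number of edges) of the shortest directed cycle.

For each vertex v, BFS finds the shortest path from v back to v.
The shortest such closed walk is parse → fetch → merge → parse, length 3.

3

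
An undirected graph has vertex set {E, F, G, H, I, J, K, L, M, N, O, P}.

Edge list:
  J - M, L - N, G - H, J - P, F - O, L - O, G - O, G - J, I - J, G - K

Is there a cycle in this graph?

No

DFS, tracking each vertex's parent; an edge to a visited non-parent vertex closes a cycle.
Start from E:
visit E (parent –)
visit F (parent –)
  visit O (parent F)
    visit L (parent O)
      visit N (parent L)
        N–L: parent, skip
      L–O: parent, skip
    O–F: parent, skip
    visit G (parent O)
      visit J (parent G)
        J–G: parent, skip
        visit I (parent J)
          I–J: parent, skip
        visit P (parent J)
          P–J: parent, skip
        visit M (parent J)
          M–J: parent, skip
      G–O: parent, skip
      visit K (parent G)
        K–G: parent, skip
      visit H (parent G)
        H–G: parent, skip
No non-parent visited neighbor found — the graph is a forest.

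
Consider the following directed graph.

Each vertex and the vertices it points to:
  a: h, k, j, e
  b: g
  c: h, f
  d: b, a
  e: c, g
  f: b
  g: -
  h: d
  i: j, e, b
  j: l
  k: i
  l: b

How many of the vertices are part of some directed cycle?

A vertex is on a directed cycle iff it belongs to a strongly connected component of size ≥ 2 (or has a self-loop).
The vertices on cycles are {a, c, d, e, h, i, k} — 7 in total.

7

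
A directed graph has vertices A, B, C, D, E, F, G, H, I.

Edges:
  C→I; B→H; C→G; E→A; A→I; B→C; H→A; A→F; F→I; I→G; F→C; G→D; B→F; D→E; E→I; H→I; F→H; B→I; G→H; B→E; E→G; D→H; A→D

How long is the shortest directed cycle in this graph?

For each vertex v, BFS finds the shortest path from v back to v.
The shortest such closed walk is E → A → D → E, length 3.

3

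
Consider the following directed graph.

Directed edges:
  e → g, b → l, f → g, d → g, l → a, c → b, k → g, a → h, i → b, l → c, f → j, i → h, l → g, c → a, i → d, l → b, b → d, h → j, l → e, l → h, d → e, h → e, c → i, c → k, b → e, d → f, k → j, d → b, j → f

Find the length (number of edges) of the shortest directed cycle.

For each vertex v, BFS finds the shortest path from v back to v.
The shortest such closed walk is l → b → l, length 2.

2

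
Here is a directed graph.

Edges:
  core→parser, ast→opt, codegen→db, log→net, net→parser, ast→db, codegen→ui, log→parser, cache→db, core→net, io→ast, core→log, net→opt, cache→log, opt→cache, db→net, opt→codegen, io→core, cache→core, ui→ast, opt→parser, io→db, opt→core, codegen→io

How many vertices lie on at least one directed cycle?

A vertex is on a directed cycle iff it belongs to a strongly connected component of size ≥ 2 (or has a self-loop).
The vertices on cycles are {db, io, ui, ast, log, net, opt, core, cache, codegen} — 10 in total.

10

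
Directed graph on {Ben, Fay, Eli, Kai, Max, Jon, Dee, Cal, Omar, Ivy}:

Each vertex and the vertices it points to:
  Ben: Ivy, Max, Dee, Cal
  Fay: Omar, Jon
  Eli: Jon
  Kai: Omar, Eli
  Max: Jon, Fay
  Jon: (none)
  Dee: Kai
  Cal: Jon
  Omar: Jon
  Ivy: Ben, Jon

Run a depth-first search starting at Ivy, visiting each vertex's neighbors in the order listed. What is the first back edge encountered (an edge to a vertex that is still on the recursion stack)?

Ben->Ivy

DFS from Ivy (visiting each vertex's neighbors in the order listed); mark gray on enter, black on exit:
Ivy gray
  Ben gray
    Ben→Ivy: Ivy is gray → back edge
First back edge: Ben → Ivy.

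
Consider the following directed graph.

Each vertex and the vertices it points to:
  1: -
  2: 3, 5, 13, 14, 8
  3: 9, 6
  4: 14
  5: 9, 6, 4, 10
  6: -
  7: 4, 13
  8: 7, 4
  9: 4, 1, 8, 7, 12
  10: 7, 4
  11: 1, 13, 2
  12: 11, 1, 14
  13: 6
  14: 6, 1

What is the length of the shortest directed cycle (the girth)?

For each vertex v, BFS finds the shortest path from v back to v.
The shortest such closed walk is 2 → 5 → 9 → 12 → 11 → 2, length 5.

5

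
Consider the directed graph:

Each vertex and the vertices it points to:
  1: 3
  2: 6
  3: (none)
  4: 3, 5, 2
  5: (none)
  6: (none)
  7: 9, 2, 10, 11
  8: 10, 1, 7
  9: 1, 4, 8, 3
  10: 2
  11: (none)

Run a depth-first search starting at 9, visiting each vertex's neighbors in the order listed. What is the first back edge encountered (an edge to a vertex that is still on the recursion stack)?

7→9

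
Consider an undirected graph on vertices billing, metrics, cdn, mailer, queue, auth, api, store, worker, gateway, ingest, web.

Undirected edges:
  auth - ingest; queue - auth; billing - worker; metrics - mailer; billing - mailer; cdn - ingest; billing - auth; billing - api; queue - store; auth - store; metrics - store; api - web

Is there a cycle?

DFS, tracking each vertex's parent; an edge to a visited non-parent vertex closes a cycle.
Start from api:
visit api (parent –)
  visit web (parent api)
    web–api: parent, skip
  visit billing (parent api)
    billing–api: parent, skip
    visit mailer (parent billing)
      mailer–billing: parent, skip
      visit metrics (parent mailer)
        visit store (parent metrics)
          visit queue (parent store)
            visit auth (parent queue)
              auth–store: store visited and ≠ parent → cycle
Cycle: store – queue – auth – store.

Yes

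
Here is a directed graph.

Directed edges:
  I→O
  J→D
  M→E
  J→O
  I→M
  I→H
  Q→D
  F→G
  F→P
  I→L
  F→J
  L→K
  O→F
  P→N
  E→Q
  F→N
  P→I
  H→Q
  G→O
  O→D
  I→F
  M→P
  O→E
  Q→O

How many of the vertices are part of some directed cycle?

A vertex is on a directed cycle iff it belongs to a strongly connected component of size ≥ 2 (or has a self-loop).
The vertices on cycles are {E, F, G, H, I, J, M, O, P, Q} — 10 in total.

10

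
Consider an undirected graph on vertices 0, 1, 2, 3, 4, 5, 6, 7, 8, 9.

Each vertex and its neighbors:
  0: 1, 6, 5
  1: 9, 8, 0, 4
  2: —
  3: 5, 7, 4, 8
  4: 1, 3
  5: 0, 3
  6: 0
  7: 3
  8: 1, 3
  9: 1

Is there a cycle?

Yes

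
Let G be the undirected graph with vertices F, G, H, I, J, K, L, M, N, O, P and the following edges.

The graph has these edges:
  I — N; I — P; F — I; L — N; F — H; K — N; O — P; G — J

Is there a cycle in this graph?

No

DFS, tracking each vertex's parent; an edge to a visited non-parent vertex closes a cycle.
Start from G:
visit G (parent –)
  visit J (parent G)
    J–G: parent, skip
visit F (parent –)
  visit H (parent F)
    H–F: parent, skip
  visit I (parent F)
    visit N (parent I)
      visit K (parent N)
        K–N: parent, skip
      N–I: parent, skip
      visit L (parent N)
        L–N: parent, skip
    visit P (parent I)
      P–I: parent, skip
      visit O (parent P)
        O–P: parent, skip
    I–F: parent, skip
visit M (parent –)
No non-parent visited neighbor found — the graph is a forest.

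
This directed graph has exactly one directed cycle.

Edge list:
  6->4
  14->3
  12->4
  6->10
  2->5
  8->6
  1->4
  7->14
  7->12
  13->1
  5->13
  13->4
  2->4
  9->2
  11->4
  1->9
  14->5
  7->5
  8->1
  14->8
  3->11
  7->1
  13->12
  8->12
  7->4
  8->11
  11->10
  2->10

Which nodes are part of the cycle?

DFS with gray/black marking from 5:
5 gray
  13 gray
    1 gray
      4 gray
      4 black
      9 gray
        2 gray
          10 gray
          10 black
          2→5: 5 is gray → back edge
Back edge closes the cycle 5 → 13 → 1 → 9 → 2 → 5; its vertices are {1, 2, 5, 9, 13}.

1, 2, 5, 9, 13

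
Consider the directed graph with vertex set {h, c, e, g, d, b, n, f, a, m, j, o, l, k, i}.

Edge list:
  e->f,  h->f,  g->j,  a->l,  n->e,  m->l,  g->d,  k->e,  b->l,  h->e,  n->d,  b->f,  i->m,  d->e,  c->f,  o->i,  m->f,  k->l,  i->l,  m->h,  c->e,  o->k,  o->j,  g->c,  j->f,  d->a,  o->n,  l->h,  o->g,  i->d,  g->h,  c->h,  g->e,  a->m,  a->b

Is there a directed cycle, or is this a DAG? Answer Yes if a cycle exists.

No

DFS with white/gray/black marking, starting from m:
m gray
  h gray
    e gray
      f gray
      f black
    e black
    h→f: f black — skip
  h black
  m→f: f black — skip
  l gray
    l→h: h black — skip
  l black
m black
c gray
  c→e: e black — skip
  c→f: f black — skip
  c→h: h black — skip
c black
g gray
  g→c: c black — skip
  g→h: h black — skip
  g→e: e black — skip
  d gray
    d→e: e black — skip
    a gray
      b gray
        b→l: l black — skip
        b→f: f black — skip
      b black
      a→m: m black — skip
      a→l: l black — skip
    a black
  d black
  j gray
    j→f: f black — skip
  j black
g black
n gray
  n→d: d black — skip
  n→e: e black — skip
n black
o gray
  i gray
    i→l: l black — skip
    i→d: d black — skip
    i→m: m black — skip
  i black
  o→n: n black — skip
  o→j: j black — skip
  k gray
    k→e: e black — skip
    k→l: l black — skip
  k black
  o→g: g black — skip
o black
Every edge goes to a white or black vertex — no back edge, so the graph is acyclic.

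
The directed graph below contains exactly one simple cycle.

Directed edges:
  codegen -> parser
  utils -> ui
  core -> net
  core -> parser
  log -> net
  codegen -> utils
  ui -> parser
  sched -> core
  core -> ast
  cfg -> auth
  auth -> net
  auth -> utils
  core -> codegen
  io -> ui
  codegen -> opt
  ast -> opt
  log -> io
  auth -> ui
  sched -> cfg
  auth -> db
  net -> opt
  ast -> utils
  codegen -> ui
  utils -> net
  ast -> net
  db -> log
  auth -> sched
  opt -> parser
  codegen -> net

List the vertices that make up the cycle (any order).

cfg, auth, sched

DFS with gray/black marking from cfg:
cfg gray
  auth gray
    sched gray
      core gray
        ast gray
          net gray
            opt gray
              parser gray
              parser black
            opt black
          net black
          ast→opt: opt black — skip
          utils gray
            utils→net: net black — skip
            ui gray
              ui→parser: parser black — skip
            ui black
          utils black
        ast black
        core→net: net black — skip
        core→parser: parser black — skip
        codegen gray
          codegen→ui: ui black — skip
          codegen→net: net black — skip
          codegen→opt: opt black — skip
          codegen→utils: utils black — skip
          codegen→parser: parser black — skip
        codegen black
      core black
      sched→cfg: cfg is gray → back edge
Back edge closes the cycle cfg → auth → sched → cfg; its vertices are {cfg, auth, sched}.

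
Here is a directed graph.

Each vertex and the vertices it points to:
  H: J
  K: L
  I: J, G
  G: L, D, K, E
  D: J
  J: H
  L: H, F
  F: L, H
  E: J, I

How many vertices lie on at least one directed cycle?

7

A vertex is on a directed cycle iff it belongs to a strongly connected component of size ≥ 2 (or has a self-loop).
The vertices on cycles are {E, F, G, H, I, J, L} — 7 in total.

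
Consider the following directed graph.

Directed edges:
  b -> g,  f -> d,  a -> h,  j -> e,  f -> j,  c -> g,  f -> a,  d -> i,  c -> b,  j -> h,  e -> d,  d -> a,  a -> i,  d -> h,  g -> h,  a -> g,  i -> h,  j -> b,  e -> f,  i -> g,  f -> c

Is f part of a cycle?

f is on a cycle iff f can reach itself via ≥1 edge.
f → j → e → f — yes.

Yes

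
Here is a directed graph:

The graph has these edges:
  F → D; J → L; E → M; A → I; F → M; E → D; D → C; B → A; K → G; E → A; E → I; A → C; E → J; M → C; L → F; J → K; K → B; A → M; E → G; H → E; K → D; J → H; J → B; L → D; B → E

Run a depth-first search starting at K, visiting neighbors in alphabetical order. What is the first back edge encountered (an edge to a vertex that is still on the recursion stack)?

DFS from K (visiting neighbors in alphabetical order); mark gray on enter, black on exit:
K gray
  B gray
    A gray
      C gray
      C black
      I gray
      I black
      M gray
        M→C: C black — skip
      M black
    A black
    E gray
      E→A: A black — skip
      D gray
        D→C: C black — skip
      D black
      G gray
      G black
      E→I: I black — skip
      J gray
        J→B: B is gray → back edge
First back edge: J → B.

J→B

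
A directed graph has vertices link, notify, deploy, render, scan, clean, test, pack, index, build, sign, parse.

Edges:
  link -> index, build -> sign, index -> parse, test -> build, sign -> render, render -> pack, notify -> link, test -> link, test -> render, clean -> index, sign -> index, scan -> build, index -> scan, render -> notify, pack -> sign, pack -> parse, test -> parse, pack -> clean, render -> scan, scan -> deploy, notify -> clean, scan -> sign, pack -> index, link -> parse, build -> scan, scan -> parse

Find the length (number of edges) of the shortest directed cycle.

2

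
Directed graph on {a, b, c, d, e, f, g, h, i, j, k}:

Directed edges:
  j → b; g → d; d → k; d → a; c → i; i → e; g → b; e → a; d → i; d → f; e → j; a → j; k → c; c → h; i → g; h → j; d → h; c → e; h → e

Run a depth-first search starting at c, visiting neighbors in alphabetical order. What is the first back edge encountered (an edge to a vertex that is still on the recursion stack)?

DFS from c (visiting neighbors in alphabetical order); mark gray on enter, black on exit:
c gray
  e gray
    a gray
      j gray
        b gray
        b black
      j black
    a black
    e→j: j black — skip
  e black
  h gray
    h→e: e black — skip
    h→j: j black — skip
  h black
  i gray
    i→e: e black — skip
    g gray
      g→b: b black — skip
      d gray
        d→a: a black — skip
        f gray
        f black
        d→h: h black — skip
        d→i: i is gray → back edge
First back edge: d → i.

d→i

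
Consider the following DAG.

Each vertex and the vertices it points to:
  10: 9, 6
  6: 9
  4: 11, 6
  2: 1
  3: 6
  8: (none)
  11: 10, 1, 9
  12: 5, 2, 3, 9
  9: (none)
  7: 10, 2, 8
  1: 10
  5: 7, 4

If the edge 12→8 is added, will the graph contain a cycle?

Adding 12→8 creates a cycle iff 8 can already reach 12.
Explore from 8: no path reaches 12. The graph stays acyclic.

No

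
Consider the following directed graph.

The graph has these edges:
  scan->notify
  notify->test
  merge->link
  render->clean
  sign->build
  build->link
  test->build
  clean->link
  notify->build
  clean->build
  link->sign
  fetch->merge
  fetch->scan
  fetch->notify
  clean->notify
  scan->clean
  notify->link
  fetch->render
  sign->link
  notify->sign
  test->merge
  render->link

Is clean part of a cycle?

No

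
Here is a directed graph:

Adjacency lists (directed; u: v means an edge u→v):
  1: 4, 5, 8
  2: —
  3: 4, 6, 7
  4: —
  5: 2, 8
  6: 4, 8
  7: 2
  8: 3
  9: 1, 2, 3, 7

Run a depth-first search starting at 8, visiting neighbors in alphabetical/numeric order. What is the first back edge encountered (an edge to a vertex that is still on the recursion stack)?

DFS from 8 (visiting neighbors in alphabetical/numeric order); mark gray on enter, black on exit:
8 gray
  3 gray
    4 gray
    4 black
    6 gray
      6→4: 4 black — skip
      6→8: 8 is gray → back edge
First back edge: 6 → 8.

6→8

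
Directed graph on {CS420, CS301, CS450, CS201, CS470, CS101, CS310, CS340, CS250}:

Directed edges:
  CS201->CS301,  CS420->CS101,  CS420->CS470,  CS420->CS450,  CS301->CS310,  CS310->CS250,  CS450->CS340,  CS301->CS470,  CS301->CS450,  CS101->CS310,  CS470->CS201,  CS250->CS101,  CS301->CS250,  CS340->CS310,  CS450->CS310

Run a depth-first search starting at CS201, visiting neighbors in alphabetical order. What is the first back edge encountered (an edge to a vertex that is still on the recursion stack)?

CS310->CS250

DFS from CS201 (visiting neighbors in alphabetical order); mark gray on enter, black on exit:
CS201 gray
  CS301 gray
    CS250 gray
      CS101 gray
        CS310 gray
          CS310→CS250: CS250 is gray → back edge
First back edge: CS310 → CS250.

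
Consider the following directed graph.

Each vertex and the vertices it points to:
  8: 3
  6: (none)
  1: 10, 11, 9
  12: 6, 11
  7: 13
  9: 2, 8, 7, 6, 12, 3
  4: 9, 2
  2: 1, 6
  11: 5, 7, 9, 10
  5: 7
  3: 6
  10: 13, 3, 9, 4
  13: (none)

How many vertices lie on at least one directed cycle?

7

A vertex is on a directed cycle iff it belongs to a strongly connected component of size ≥ 2 (or has a self-loop).
The vertices on cycles are {1, 2, 4, 9, 10, 11, 12} — 7 in total.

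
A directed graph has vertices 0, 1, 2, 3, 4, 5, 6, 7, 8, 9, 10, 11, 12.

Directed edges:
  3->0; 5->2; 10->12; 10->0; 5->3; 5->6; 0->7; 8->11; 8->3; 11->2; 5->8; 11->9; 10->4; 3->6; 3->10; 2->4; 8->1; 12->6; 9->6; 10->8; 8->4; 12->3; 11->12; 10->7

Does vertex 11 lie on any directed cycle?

Yes

11 is on a cycle iff 11 can reach itself via ≥1 edge.
11 → 12 → 3 → 10 → 8 → 11 — yes.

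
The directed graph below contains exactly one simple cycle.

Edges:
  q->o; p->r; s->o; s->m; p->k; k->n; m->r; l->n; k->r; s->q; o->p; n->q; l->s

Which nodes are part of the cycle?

k, n, o, p, q

DFS with gray/black marking from n:
n gray
  q gray
    o gray
      p gray
        r gray
        r black
        k gray
          k→r: r black — skip
          k→n: n is gray → back edge
Back edge closes the cycle n → q → o → p → k → n; its vertices are {k, n, o, p, q}.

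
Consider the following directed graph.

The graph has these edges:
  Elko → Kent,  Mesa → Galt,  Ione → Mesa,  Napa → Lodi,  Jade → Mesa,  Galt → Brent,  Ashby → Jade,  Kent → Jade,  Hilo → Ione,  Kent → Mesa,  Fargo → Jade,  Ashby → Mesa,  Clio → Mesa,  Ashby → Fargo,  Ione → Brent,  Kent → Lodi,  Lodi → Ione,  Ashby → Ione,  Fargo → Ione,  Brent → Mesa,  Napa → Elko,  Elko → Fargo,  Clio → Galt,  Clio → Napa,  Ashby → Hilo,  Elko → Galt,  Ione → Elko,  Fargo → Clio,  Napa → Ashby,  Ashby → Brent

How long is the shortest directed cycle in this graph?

For each vertex v, BFS finds the shortest path from v back to v.
The shortest such closed walk is Elko → Fargo → Ione → Elko, length 3.

3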